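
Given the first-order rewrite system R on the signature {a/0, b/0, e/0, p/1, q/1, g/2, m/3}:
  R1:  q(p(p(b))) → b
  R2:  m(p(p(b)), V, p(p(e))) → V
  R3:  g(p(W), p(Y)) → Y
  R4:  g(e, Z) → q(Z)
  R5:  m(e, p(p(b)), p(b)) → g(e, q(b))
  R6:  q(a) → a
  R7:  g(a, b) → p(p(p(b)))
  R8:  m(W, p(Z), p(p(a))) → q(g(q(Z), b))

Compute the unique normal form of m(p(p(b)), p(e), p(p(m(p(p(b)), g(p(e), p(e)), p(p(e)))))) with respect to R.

1. m(p(p(b)), p(e), p(p(m(p(p(b)), g(p(e), p(e)), p(p(e))))))  →  m(p(p(b)), p(e), p(p(g(p(e), p(e)))))   [R2 at 3.1.1]
2. m(p(p(b)), p(e), p(p(g(p(e), p(e)))))  →  m(p(p(b)), p(e), p(p(e)))   [R3 at 3.1.1]
3. m(p(p(b)), p(e), p(p(e)))  →  p(e)   [R2 at ε]

p(e)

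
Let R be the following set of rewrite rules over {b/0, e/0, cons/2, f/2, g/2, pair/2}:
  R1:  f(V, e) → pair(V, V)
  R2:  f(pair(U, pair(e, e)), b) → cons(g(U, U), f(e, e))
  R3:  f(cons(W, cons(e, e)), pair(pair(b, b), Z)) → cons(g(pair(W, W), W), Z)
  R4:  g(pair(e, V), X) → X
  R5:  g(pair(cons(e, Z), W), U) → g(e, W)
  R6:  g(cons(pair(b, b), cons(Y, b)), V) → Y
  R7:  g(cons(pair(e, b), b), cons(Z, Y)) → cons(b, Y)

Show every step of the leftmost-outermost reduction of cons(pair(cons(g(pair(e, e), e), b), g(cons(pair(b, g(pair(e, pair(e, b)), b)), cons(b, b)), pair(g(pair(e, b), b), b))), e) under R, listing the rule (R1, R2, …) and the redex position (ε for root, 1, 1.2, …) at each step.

1. cons(pair(cons(g(pair(e, e), e), b), g(cons(pair(b, g(pair(e, pair(e, b)), b)), cons(b, b)), pair(g(pair(e, b), b), b))), e)  →  cons(pair(cons(e, b), g(cons(pair(b, g(pair(e, pair(e, b)), b)), cons(b, b)), pair(g(pair(e, b), b), b))), e)   [R4 at 1.1.1]
2. cons(pair(cons(e, b), g(cons(pair(b, g(pair(e, pair(e, b)), b)), cons(b, b)), pair(g(pair(e, b), b), b))), e)  →  cons(pair(cons(e, b), g(cons(pair(b, b), cons(b, b)), pair(g(pair(e, b), b), b))), e)   [R4 at 1.2.1.1.2]
3. cons(pair(cons(e, b), g(cons(pair(b, b), cons(b, b)), pair(g(pair(e, b), b), b))), e)  →  cons(pair(cons(e, b), b), e)   [R6 at 1.2]

cons(pair(cons(e, b), b), e)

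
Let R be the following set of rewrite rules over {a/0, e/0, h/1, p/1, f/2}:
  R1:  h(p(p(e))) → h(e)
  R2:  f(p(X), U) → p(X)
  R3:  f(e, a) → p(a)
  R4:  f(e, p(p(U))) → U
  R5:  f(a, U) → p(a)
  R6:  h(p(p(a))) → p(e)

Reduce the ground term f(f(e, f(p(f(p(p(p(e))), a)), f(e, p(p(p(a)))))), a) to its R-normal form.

1. f(f(e, f(p(f(p(p(p(e))), a)), f(e, p(p(p(a)))))), a)  →  f(f(e, p(f(p(p(p(e))), a))), a)   [R2 at 1.2]
2. f(f(e, p(f(p(p(p(e))), a))), a)  →  f(f(e, p(p(p(p(e))))), a)   [R2 at 1.2.1]
3. f(f(e, p(p(p(p(e))))), a)  →  f(p(p(e)), a)   [R4 at 1]
4. f(p(p(e)), a)  →  p(p(e))   [R2 at ε]

p(p(e))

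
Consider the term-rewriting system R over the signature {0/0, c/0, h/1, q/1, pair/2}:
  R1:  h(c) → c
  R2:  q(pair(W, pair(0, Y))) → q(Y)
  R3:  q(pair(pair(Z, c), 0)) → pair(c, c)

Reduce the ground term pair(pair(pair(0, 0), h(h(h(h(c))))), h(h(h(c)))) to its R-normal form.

1. pair(pair(pair(0, 0), h(h(h(h(c))))), h(h(h(c))))  →  pair(pair(pair(0, 0), h(h(h(c)))), h(h(h(c))))   [R1 at 1.2.1.1.1]
2. pair(pair(pair(0, 0), h(h(h(c)))), h(h(h(c))))  →  pair(pair(pair(0, 0), h(h(c))), h(h(h(c))))   [R1 at 1.2.1.1]
3. pair(pair(pair(0, 0), h(h(c))), h(h(h(c))))  →  pair(pair(pair(0, 0), h(c)), h(h(h(c))))   [R1 at 1.2.1]
4. pair(pair(pair(0, 0), h(c)), h(h(h(c))))  →  pair(pair(pair(0, 0), c), h(h(h(c))))   [R1 at 1.2]
5. pair(pair(pair(0, 0), c), h(h(h(c))))  →  pair(pair(pair(0, 0), c), h(h(c)))   [R1 at 2.1.1]
6. pair(pair(pair(0, 0), c), h(h(c)))  →  pair(pair(pair(0, 0), c), h(c))   [R1 at 2.1]
7. pair(pair(pair(0, 0), c), h(c))  →  pair(pair(pair(0, 0), c), c)   [R1 at 2]

pair(pair(pair(0, 0), c), c)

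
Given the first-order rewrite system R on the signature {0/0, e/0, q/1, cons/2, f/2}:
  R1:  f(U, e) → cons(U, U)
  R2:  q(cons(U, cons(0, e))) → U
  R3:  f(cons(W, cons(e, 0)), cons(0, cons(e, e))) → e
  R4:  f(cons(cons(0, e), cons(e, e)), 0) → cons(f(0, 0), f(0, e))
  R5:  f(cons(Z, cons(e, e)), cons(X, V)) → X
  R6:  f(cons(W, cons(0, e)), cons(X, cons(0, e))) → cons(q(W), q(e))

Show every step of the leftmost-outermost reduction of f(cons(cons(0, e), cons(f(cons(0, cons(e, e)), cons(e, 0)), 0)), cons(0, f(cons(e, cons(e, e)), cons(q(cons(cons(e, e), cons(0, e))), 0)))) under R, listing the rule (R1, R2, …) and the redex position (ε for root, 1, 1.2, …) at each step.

e

1. f(cons(cons(0, e), cons(f(cons(0, cons(e, e)), cons(e, 0)), 0)), cons(0, f(cons(e, cons(e, e)), cons(q(cons(cons(e, e), cons(0, e))), 0))))  →  f(cons(cons(0, e), cons(e, 0)), cons(0, f(cons(e, cons(e, e)), cons(q(cons(cons(e, e), cons(0, e))), 0))))   [R5 at 1.2.1]
2. f(cons(cons(0, e), cons(e, 0)), cons(0, f(cons(e, cons(e, e)), cons(q(cons(cons(e, e), cons(0, e))), 0))))  →  f(cons(cons(0, e), cons(e, 0)), cons(0, q(cons(cons(e, e), cons(0, e)))))   [R5 at 2.2]
3. f(cons(cons(0, e), cons(e, 0)), cons(0, q(cons(cons(e, e), cons(0, e)))))  →  f(cons(cons(0, e), cons(e, 0)), cons(0, cons(e, e)))   [R2 at 2.2]
4. f(cons(cons(0, e), cons(e, 0)), cons(0, cons(e, e)))  →  e   [R3 at ε]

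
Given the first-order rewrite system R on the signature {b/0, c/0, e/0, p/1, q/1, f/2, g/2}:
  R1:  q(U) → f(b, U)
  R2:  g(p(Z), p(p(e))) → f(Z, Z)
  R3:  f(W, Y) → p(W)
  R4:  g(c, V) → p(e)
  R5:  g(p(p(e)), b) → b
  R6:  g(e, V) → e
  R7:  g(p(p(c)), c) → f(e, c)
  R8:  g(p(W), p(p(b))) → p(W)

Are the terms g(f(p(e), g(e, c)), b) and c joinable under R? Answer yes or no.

no — NF(t₁) = b, NF(t₂) = c

Reduce t₁ = g(f(p(e), g(e, c)), b):
1. g(f(p(e), g(e, c)), b)  →  g(p(p(e)), b)   [R3 at 1]
2. g(p(p(e)), b)  →  b   [R5 at ε]

Reduce t₂ = c:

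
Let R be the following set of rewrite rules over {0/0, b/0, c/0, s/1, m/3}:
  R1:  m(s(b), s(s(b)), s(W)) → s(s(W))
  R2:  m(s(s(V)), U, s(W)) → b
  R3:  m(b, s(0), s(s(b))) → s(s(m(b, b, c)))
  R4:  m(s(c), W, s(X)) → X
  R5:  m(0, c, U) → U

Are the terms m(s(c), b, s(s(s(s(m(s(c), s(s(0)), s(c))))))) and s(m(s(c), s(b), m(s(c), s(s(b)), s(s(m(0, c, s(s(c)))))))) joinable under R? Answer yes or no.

yes — NF(t₁) = s(s(s(c))), NF(t₂) = s(s(s(c)))

Reduce t₁ = m(s(c), b, s(s(s(s(m(s(c), s(s(0)), s(c))))))):
1. m(s(c), b, s(s(s(s(m(s(c), s(s(0)), s(c)))))))  →  s(s(s(m(s(c), s(s(0)), s(c)))))   [R4 at ε]
2. s(s(s(m(s(c), s(s(0)), s(c)))))  →  s(s(s(c)))   [R4 at 1.1.1]

Reduce t₂ = s(m(s(c), s(b), m(s(c), s(s(b)), s(s(m(0, c, s(s(c)))))))):
1. s(m(s(c), s(b), m(s(c), s(s(b)), s(s(m(0, c, s(s(c))))))))  →  s(m(s(c), s(b), s(m(0, c, s(s(c))))))   [R4 at 1.3]
2. s(m(s(c), s(b), s(m(0, c, s(s(c))))))  →  s(m(0, c, s(s(c))))   [R4 at 1]
3. s(m(0, c, s(s(c))))  →  s(s(s(c)))   [R5 at 1]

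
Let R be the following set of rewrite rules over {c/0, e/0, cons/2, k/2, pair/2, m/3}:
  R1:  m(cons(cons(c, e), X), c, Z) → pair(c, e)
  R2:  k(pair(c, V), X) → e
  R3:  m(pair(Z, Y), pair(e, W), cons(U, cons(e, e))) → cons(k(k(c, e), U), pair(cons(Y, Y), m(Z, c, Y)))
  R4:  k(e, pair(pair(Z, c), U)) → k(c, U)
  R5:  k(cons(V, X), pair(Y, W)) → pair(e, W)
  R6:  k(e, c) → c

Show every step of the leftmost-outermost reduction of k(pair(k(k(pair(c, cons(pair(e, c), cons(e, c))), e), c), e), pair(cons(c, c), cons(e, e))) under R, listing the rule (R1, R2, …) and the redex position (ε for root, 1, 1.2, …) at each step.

1. k(pair(k(k(pair(c, cons(pair(e, c), cons(e, c))), e), c), e), pair(cons(c, c), cons(e, e)))  →  k(pair(k(e, c), e), pair(cons(c, c), cons(e, e)))   [R2 at 1.1.1]
2. k(pair(k(e, c), e), pair(cons(c, c), cons(e, e)))  →  k(pair(c, e), pair(cons(c, c), cons(e, e)))   [R6 at 1.1]
3. k(pair(c, e), pair(cons(c, c), cons(e, e)))  →  e   [R2 at ε]

e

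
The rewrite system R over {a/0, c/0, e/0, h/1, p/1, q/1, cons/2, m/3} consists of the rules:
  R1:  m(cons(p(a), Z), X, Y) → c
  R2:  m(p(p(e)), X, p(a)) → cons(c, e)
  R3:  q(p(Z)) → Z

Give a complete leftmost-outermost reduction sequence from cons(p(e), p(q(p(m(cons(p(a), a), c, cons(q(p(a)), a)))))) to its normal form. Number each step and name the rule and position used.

1. cons(p(e), p(q(p(m(cons(p(a), a), c, cons(q(p(a)), a))))))  →  cons(p(e), p(m(cons(p(a), a), c, cons(q(p(a)), a))))   [R3 at 2.1]
2. cons(p(e), p(m(cons(p(a), a), c, cons(q(p(a)), a))))  →  cons(p(e), p(c))   [R1 at 2.1]

cons(p(e), p(c))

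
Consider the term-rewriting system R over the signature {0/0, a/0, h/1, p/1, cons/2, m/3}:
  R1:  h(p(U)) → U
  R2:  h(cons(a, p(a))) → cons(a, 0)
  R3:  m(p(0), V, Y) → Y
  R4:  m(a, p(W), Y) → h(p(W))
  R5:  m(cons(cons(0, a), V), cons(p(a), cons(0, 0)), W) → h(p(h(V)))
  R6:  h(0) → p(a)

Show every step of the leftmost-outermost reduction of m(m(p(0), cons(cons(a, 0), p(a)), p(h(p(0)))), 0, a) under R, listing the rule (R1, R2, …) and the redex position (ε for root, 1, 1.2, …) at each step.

1. m(m(p(0), cons(cons(a, 0), p(a)), p(h(p(0)))), 0, a)  →  m(p(h(p(0))), 0, a)   [R3 at 1]
2. m(p(h(p(0))), 0, a)  →  m(p(0), 0, a)   [R1 at 1.1]
3. m(p(0), 0, a)  →  a   [R3 at ε]

a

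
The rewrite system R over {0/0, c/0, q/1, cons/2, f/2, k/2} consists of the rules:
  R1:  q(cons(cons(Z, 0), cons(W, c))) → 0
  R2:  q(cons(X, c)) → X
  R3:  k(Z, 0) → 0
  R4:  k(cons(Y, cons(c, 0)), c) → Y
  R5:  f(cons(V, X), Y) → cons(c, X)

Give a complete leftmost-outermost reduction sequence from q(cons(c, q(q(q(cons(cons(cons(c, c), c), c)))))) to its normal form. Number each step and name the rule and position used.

1. q(cons(c, q(q(q(cons(cons(cons(c, c), c), c))))))  →  q(cons(c, q(q(cons(cons(c, c), c)))))   [R2 at 1.2.1.1]
2. q(cons(c, q(q(cons(cons(c, c), c)))))  →  q(cons(c, q(cons(c, c))))   [R2 at 1.2.1]
3. q(cons(c, q(cons(c, c))))  →  q(cons(c, c))   [R2 at 1.2]
4. q(cons(c, c))  →  c   [R2 at ε]

c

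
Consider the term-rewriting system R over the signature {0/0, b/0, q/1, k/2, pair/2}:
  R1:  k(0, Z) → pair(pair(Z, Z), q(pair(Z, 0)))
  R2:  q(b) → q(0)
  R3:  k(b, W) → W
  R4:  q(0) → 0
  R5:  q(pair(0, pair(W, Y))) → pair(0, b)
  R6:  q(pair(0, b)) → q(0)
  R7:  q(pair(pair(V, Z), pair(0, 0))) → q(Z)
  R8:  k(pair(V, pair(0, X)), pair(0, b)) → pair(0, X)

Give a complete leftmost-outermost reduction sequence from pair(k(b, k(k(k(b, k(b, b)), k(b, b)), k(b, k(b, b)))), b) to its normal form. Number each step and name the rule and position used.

1. pair(k(b, k(k(k(b, k(b, b)), k(b, b)), k(b, k(b, b)))), b)  →  pair(k(k(k(b, k(b, b)), k(b, b)), k(b, k(b, b))), b)   [R3 at 1]
2. pair(k(k(k(b, k(b, b)), k(b, b)), k(b, k(b, b))), b)  →  pair(k(k(k(b, b), k(b, b)), k(b, k(b, b))), b)   [R3 at 1.1.1]
3. pair(k(k(k(b, b), k(b, b)), k(b, k(b, b))), b)  →  pair(k(k(b, k(b, b)), k(b, k(b, b))), b)   [R3 at 1.1.1]
4. pair(k(k(b, k(b, b)), k(b, k(b, b))), b)  →  pair(k(k(b, b), k(b, k(b, b))), b)   [R3 at 1.1]
5. pair(k(k(b, b), k(b, k(b, b))), b)  →  pair(k(b, k(b, k(b, b))), b)   [R3 at 1.1]
6. pair(k(b, k(b, k(b, b))), b)  →  pair(k(b, k(b, b)), b)   [R3 at 1]
7. pair(k(b, k(b, b)), b)  →  pair(k(b, b), b)   [R3 at 1]
8. pair(k(b, b), b)  →  pair(b, b)   [R3 at 1]

pair(b, b)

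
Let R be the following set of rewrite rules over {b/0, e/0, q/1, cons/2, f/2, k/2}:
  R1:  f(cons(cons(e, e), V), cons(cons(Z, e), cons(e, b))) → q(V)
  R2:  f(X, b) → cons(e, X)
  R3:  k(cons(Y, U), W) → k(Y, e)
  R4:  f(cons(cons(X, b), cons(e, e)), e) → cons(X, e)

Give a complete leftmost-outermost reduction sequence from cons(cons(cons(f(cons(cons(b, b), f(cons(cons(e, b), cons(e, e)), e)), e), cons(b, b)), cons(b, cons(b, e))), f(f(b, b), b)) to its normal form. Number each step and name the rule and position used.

1. cons(cons(cons(f(cons(cons(b, b), f(cons(cons(e, b), cons(e, e)), e)), e), cons(b, b)), cons(b, cons(b, e))), f(f(b, b), b))  →  cons(cons(cons(f(cons(cons(b, b), cons(e, e)), e), cons(b, b)), cons(b, cons(b, e))), f(f(b, b), b))   [R4 at 1.1.1.1.2]
2. cons(cons(cons(f(cons(cons(b, b), cons(e, e)), e), cons(b, b)), cons(b, cons(b, e))), f(f(b, b), b))  →  cons(cons(cons(cons(b, e), cons(b, b)), cons(b, cons(b, e))), f(f(b, b), b))   [R4 at 1.1.1]
3. cons(cons(cons(cons(b, e), cons(b, b)), cons(b, cons(b, e))), f(f(b, b), b))  →  cons(cons(cons(cons(b, e), cons(b, b)), cons(b, cons(b, e))), cons(e, f(b, b)))   [R2 at 2]
4. cons(cons(cons(cons(b, e), cons(b, b)), cons(b, cons(b, e))), cons(e, f(b, b)))  →  cons(cons(cons(cons(b, e), cons(b, b)), cons(b, cons(b, e))), cons(e, cons(e, b)))   [R2 at 2.2]

cons(cons(cons(cons(b, e), cons(b, b)), cons(b, cons(b, e))), cons(e, cons(e, b)))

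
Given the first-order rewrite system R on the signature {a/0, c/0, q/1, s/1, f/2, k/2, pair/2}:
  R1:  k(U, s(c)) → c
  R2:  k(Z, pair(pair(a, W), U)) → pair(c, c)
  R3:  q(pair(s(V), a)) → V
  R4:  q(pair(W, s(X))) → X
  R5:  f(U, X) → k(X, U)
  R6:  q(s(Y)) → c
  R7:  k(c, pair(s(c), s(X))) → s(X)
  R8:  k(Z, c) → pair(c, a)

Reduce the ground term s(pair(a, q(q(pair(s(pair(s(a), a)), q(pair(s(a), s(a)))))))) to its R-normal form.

1. s(pair(a, q(q(pair(s(pair(s(a), a)), q(pair(s(a), s(a))))))))  →  s(pair(a, q(q(pair(s(pair(s(a), a)), a)))))   [R4 at 1.2.1.1.2]
2. s(pair(a, q(q(pair(s(pair(s(a), a)), a)))))  →  s(pair(a, q(pair(s(a), a))))   [R3 at 1.2.1]
3. s(pair(a, q(pair(s(a), a))))  →  s(pair(a, a))   [R3 at 1.2]

s(pair(a, a))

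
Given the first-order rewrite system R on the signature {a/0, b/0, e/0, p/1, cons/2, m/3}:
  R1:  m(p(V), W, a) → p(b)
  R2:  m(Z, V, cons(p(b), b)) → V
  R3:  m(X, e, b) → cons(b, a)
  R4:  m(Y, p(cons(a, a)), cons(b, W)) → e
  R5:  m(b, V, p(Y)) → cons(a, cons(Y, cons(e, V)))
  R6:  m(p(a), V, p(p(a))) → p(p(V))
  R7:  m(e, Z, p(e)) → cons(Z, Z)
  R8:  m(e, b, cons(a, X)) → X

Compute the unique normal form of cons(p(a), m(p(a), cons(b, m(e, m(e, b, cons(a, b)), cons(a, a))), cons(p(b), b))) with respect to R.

1. cons(p(a), m(p(a), cons(b, m(e, m(e, b, cons(a, b)), cons(a, a))), cons(p(b), b)))  →  cons(p(a), cons(b, m(e, m(e, b, cons(a, b)), cons(a, a))))   [R2 at 2]
2. cons(p(a), cons(b, m(e, m(e, b, cons(a, b)), cons(a, a))))  →  cons(p(a), cons(b, m(e, b, cons(a, a))))   [R8 at 2.2.2]
3. cons(p(a), cons(b, m(e, b, cons(a, a))))  →  cons(p(a), cons(b, a))   [R8 at 2.2]

cons(p(a), cons(b, a))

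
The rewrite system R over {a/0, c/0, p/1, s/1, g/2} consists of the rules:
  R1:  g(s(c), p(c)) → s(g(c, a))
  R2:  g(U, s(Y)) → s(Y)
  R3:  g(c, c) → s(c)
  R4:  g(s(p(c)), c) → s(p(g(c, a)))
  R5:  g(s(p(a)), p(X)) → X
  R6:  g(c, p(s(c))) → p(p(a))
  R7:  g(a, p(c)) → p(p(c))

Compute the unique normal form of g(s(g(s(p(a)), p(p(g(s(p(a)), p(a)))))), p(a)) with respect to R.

a

1. g(s(g(s(p(a)), p(p(g(s(p(a)), p(a)))))), p(a))  →  g(s(p(g(s(p(a)), p(a)))), p(a))   [R5 at 1.1]
2. g(s(p(g(s(p(a)), p(a)))), p(a))  →  g(s(p(a)), p(a))   [R5 at 1.1.1]
3. g(s(p(a)), p(a))  →  a   [R5 at ε]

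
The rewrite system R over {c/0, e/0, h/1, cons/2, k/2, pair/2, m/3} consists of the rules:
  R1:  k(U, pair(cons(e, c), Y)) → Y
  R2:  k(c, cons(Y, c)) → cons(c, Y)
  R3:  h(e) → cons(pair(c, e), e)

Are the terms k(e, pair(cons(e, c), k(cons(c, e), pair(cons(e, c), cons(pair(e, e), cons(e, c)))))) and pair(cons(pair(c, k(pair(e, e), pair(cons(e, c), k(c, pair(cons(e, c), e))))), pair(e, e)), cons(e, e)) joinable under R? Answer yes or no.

no — NF(t₁) = cons(pair(e, e), cons(e, c)), NF(t₂) = pair(cons(pair(c, e), pair(e, e)), cons(e, e))

Reduce t₁ = k(e, pair(cons(e, c), k(cons(c, e), pair(cons(e, c), cons(pair(e, e), cons(e, c)))))):
1. k(e, pair(cons(e, c), k(cons(c, e), pair(cons(e, c), cons(pair(e, e), cons(e, c))))))  →  k(cons(c, e), pair(cons(e, c), cons(pair(e, e), cons(e, c))))   [R1 at ε]
2. k(cons(c, e), pair(cons(e, c), cons(pair(e, e), cons(e, c))))  →  cons(pair(e, e), cons(e, c))   [R1 at ε]

Reduce t₂ = pair(cons(pair(c, k(pair(e, e), pair(cons(e, c), k(c, pair(cons(e, c), e))))), pair(e, e)), cons(e, e)):
1. pair(cons(pair(c, k(pair(e, e), pair(cons(e, c), k(c, pair(cons(e, c), e))))), pair(e, e)), cons(e, e))  →  pair(cons(pair(c, k(c, pair(cons(e, c), e))), pair(e, e)), cons(e, e))   [R1 at 1.1.2]
2. pair(cons(pair(c, k(c, pair(cons(e, c), e))), pair(e, e)), cons(e, e))  →  pair(cons(pair(c, e), pair(e, e)), cons(e, e))   [R1 at 1.1.2]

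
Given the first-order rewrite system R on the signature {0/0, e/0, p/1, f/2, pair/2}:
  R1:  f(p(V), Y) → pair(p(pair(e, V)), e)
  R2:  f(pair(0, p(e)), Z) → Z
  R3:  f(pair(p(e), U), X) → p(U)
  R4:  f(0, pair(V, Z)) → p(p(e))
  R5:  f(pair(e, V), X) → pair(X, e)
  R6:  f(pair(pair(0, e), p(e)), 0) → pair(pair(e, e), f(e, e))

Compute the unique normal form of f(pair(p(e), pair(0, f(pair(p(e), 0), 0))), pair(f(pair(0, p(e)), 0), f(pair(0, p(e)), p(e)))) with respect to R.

p(pair(0, p(0)))

1. f(pair(p(e), pair(0, f(pair(p(e), 0), 0))), pair(f(pair(0, p(e)), 0), f(pair(0, p(e)), p(e))))  →  p(pair(0, f(pair(p(e), 0), 0)))   [R3 at ε]
2. p(pair(0, f(pair(p(e), 0), 0)))  →  p(pair(0, p(0)))   [R3 at 1.2]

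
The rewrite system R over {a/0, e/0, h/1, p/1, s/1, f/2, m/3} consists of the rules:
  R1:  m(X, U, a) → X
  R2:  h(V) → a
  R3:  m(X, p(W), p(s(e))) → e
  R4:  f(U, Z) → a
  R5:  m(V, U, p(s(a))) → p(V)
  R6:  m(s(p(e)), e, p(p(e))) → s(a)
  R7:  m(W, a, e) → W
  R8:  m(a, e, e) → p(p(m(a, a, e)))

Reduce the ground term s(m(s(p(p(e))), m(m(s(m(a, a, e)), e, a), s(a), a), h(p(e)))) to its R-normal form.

1. s(m(s(p(p(e))), m(m(s(m(a, a, e)), e, a), s(a), a), h(p(e))))  →  s(m(s(p(p(e))), m(s(m(a, a, e)), e, a), h(p(e))))   [R1 at 1.2]
2. s(m(s(p(p(e))), m(s(m(a, a, e)), e, a), h(p(e))))  →  s(m(s(p(p(e))), s(m(a, a, e)), h(p(e))))   [R1 at 1.2]
3. s(m(s(p(p(e))), s(m(a, a, e)), h(p(e))))  →  s(m(s(p(p(e))), s(a), h(p(e))))   [R7 at 1.2.1]
4. s(m(s(p(p(e))), s(a), h(p(e))))  →  s(m(s(p(p(e))), s(a), a))   [R2 at 1.3]
5. s(m(s(p(p(e))), s(a), a))  →  s(s(p(p(e))))   [R1 at 1]

s(s(p(p(e))))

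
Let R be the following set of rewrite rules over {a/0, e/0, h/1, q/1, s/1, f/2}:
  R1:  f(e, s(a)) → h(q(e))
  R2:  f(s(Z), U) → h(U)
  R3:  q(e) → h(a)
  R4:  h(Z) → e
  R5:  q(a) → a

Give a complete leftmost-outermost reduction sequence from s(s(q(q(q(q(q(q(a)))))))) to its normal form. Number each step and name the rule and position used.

s(s(a))

1. s(s(q(q(q(q(q(q(a))))))))  →  s(s(q(q(q(q(q(a)))))))   [R5 at 1.1.1.1.1.1.1]
2. s(s(q(q(q(q(q(a)))))))  →  s(s(q(q(q(q(a))))))   [R5 at 1.1.1.1.1.1]
3. s(s(q(q(q(q(a))))))  →  s(s(q(q(q(a)))))   [R5 at 1.1.1.1.1]
4. s(s(q(q(q(a)))))  →  s(s(q(q(a))))   [R5 at 1.1.1.1]
5. s(s(q(q(a))))  →  s(s(q(a)))   [R5 at 1.1.1]
6. s(s(q(a)))  →  s(s(a))   [R5 at 1.1]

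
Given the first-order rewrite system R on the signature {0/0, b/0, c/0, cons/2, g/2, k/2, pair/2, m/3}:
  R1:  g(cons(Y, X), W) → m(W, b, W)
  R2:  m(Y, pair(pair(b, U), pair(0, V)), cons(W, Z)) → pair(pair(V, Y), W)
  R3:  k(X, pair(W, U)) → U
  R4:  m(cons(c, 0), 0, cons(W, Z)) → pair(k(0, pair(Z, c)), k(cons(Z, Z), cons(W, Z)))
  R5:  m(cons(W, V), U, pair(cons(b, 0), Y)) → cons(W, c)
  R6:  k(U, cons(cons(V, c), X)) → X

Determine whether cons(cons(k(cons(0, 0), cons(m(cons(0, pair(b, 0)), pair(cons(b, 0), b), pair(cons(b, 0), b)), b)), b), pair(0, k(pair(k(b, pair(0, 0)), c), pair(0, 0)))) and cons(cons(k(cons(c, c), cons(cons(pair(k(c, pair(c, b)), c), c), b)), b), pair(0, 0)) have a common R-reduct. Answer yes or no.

yes — NF(t₁) = cons(cons(b, b), pair(0, 0)), NF(t₂) = cons(cons(b, b), pair(0, 0))

Reduce t₁ = cons(cons(k(cons(0, 0), cons(m(cons(0, pair(b, 0)), pair(cons(b, 0), b), pair(cons(b, 0), b)), b)), b), pair(0, k(pair(k(b, pair(0, 0)), c), pair(0, 0)))):
1. cons(cons(k(cons(0, 0), cons(m(cons(0, pair(b, 0)), pair(cons(b, 0), b), pair(cons(b, 0), b)), b)), b), pair(0, k(pair(k(b, pair(0, 0)), c), pair(0, 0))))  →  cons(cons(k(cons(0, 0), cons(cons(0, c), b)), b), pair(0, k(pair(k(b, pair(0, 0)), c), pair(0, 0))))   [R5 at 1.1.2.1]
2. cons(cons(k(cons(0, 0), cons(cons(0, c), b)), b), pair(0, k(pair(k(b, pair(0, 0)), c), pair(0, 0))))  →  cons(cons(b, b), pair(0, k(pair(k(b, pair(0, 0)), c), pair(0, 0))))   [R6 at 1.1]
3. cons(cons(b, b), pair(0, k(pair(k(b, pair(0, 0)), c), pair(0, 0))))  →  cons(cons(b, b), pair(0, 0))   [R3 at 2.2]

Reduce t₂ = cons(cons(k(cons(c, c), cons(cons(pair(k(c, pair(c, b)), c), c), b)), b), pair(0, 0)):
1. cons(cons(k(cons(c, c), cons(cons(pair(k(c, pair(c, b)), c), c), b)), b), pair(0, 0))  →  cons(cons(b, b), pair(0, 0))   [R6 at 1.1]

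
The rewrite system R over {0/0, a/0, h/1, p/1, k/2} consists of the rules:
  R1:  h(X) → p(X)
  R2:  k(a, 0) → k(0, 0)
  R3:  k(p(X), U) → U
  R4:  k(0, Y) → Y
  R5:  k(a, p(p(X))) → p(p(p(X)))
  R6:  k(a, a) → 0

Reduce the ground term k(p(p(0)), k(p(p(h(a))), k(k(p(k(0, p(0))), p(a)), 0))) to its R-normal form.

1. k(p(p(0)), k(p(p(h(a))), k(k(p(k(0, p(0))), p(a)), 0)))  →  k(p(p(h(a))), k(k(p(k(0, p(0))), p(a)), 0))   [R3 at ε]
2. k(p(p(h(a))), k(k(p(k(0, p(0))), p(a)), 0))  →  k(k(p(k(0, p(0))), p(a)), 0)   [R3 at ε]
3. k(k(p(k(0, p(0))), p(a)), 0)  →  k(p(a), 0)   [R3 at 1]
4. k(p(a), 0)  →  0   [R3 at ε]

0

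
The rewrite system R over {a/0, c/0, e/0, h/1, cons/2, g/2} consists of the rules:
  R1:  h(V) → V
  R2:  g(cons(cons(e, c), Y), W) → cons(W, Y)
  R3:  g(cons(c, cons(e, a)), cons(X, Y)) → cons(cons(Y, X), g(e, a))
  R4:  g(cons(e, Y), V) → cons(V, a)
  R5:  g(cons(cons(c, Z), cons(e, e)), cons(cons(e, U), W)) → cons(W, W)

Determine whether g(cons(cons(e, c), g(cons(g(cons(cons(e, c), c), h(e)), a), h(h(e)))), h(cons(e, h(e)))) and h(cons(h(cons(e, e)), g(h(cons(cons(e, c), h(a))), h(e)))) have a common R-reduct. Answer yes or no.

yes — NF(t₁) = cons(cons(e, e), cons(e, a)), NF(t₂) = cons(cons(e, e), cons(e, a))

Reduce t₁ = g(cons(cons(e, c), g(cons(g(cons(cons(e, c), c), h(e)), a), h(h(e)))), h(cons(e, h(e)))):
1. g(cons(cons(e, c), g(cons(g(cons(cons(e, c), c), h(e)), a), h(h(e)))), h(cons(e, h(e))))  →  cons(h(cons(e, h(e))), g(cons(g(cons(cons(e, c), c), h(e)), a), h(h(e))))   [R2 at ε]
2. cons(h(cons(e, h(e))), g(cons(g(cons(cons(e, c), c), h(e)), a), h(h(e))))  →  cons(cons(e, h(e)), g(cons(g(cons(cons(e, c), c), h(e)), a), h(h(e))))   [R1 at 1]
3. cons(cons(e, h(e)), g(cons(g(cons(cons(e, c), c), h(e)), a), h(h(e))))  →  cons(cons(e, e), g(cons(g(cons(cons(e, c), c), h(e)), a), h(h(e))))   [R1 at 1.2]
4. cons(cons(e, e), g(cons(g(cons(cons(e, c), c), h(e)), a), h(h(e))))  →  cons(cons(e, e), g(cons(cons(h(e), c), a), h(h(e))))   [R2 at 2.1.1]
5. cons(cons(e, e), g(cons(cons(h(e), c), a), h(h(e))))  →  cons(cons(e, e), g(cons(cons(e, c), a), h(h(e))))   [R1 at 2.1.1.1]
6. cons(cons(e, e), g(cons(cons(e, c), a), h(h(e))))  →  cons(cons(e, e), cons(h(h(e)), a))   [R2 at 2]
7. cons(cons(e, e), cons(h(h(e)), a))  →  cons(cons(e, e), cons(h(e), a))   [R1 at 2.1]
8. cons(cons(e, e), cons(h(e), a))  →  cons(cons(e, e), cons(e, a))   [R1 at 2.1]

Reduce t₂ = h(cons(h(cons(e, e)), g(h(cons(cons(e, c), h(a))), h(e)))):
1. h(cons(h(cons(e, e)), g(h(cons(cons(e, c), h(a))), h(e))))  →  cons(h(cons(e, e)), g(h(cons(cons(e, c), h(a))), h(e)))   [R1 at ε]
2. cons(h(cons(e, e)), g(h(cons(cons(e, c), h(a))), h(e)))  →  cons(cons(e, e), g(h(cons(cons(e, c), h(a))), h(e)))   [R1 at 1]
3. cons(cons(e, e), g(h(cons(cons(e, c), h(a))), h(e)))  →  cons(cons(e, e), g(cons(cons(e, c), h(a)), h(e)))   [R1 at 2.1]
4. cons(cons(e, e), g(cons(cons(e, c), h(a)), h(e)))  →  cons(cons(e, e), cons(h(e), h(a)))   [R2 at 2]
5. cons(cons(e, e), cons(h(e), h(a)))  →  cons(cons(e, e), cons(e, h(a)))   [R1 at 2.1]
6. cons(cons(e, e), cons(e, h(a)))  →  cons(cons(e, e), cons(e, a))   [R1 at 2.2]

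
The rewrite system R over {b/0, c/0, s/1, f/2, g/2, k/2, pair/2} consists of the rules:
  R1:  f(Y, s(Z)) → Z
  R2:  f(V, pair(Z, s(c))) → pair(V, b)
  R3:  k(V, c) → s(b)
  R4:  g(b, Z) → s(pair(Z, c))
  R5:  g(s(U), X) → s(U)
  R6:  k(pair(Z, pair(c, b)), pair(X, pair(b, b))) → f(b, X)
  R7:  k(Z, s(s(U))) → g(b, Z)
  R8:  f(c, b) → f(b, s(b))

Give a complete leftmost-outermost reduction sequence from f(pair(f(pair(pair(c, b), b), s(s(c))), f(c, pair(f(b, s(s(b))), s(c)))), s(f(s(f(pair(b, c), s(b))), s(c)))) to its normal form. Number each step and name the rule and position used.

c

1. f(pair(f(pair(pair(c, b), b), s(s(c))), f(c, pair(f(b, s(s(b))), s(c)))), s(f(s(f(pair(b, c), s(b))), s(c))))  →  f(s(f(pair(b, c), s(b))), s(c))   [R1 at ε]
2. f(s(f(pair(b, c), s(b))), s(c))  →  c   [R1 at ε]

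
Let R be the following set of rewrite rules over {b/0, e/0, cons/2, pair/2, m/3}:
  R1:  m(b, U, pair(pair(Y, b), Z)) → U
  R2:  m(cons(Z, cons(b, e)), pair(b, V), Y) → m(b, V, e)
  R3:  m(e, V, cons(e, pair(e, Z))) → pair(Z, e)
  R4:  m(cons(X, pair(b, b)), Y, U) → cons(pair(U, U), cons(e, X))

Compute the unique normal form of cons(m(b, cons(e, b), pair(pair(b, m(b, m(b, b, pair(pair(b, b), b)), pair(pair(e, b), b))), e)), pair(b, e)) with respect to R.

cons(cons(e, b), pair(b, e))

1. cons(m(b, cons(e, b), pair(pair(b, m(b, m(b, b, pair(pair(b, b), b)), pair(pair(e, b), b))), e)), pair(b, e))  →  cons(m(b, cons(e, b), pair(pair(b, m(b, b, pair(pair(b, b), b))), e)), pair(b, e))   [R1 at 1.3.1.2]
2. cons(m(b, cons(e, b), pair(pair(b, m(b, b, pair(pair(b, b), b))), e)), pair(b, e))  →  cons(m(b, cons(e, b), pair(pair(b, b), e)), pair(b, e))   [R1 at 1.3.1.2]
3. cons(m(b, cons(e, b), pair(pair(b, b), e)), pair(b, e))  →  cons(cons(e, b), pair(b, e))   [R1 at 1]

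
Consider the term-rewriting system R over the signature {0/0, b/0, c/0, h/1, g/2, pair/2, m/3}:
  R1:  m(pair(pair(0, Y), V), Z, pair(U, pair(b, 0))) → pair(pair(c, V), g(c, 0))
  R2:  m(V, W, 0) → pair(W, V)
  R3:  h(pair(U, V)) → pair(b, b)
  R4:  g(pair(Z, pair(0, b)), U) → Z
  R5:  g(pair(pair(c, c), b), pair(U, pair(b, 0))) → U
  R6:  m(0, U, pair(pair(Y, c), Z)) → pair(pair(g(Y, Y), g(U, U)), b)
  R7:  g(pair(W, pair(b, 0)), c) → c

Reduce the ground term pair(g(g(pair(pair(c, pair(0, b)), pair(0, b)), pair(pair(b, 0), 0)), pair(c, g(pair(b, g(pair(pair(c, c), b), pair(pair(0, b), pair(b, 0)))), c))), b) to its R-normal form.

pair(c, b)

1. pair(g(g(pair(pair(c, pair(0, b)), pair(0, b)), pair(pair(b, 0), 0)), pair(c, g(pair(b, g(pair(pair(c, c), b), pair(pair(0, b), pair(b, 0)))), c))), b)  →  pair(g(pair(c, pair(0, b)), pair(c, g(pair(b, g(pair(pair(c, c), b), pair(pair(0, b), pair(b, 0)))), c))), b)   [R4 at 1.1]
2. pair(g(pair(c, pair(0, b)), pair(c, g(pair(b, g(pair(pair(c, c), b), pair(pair(0, b), pair(b, 0)))), c))), b)  →  pair(c, b)   [R4 at 1]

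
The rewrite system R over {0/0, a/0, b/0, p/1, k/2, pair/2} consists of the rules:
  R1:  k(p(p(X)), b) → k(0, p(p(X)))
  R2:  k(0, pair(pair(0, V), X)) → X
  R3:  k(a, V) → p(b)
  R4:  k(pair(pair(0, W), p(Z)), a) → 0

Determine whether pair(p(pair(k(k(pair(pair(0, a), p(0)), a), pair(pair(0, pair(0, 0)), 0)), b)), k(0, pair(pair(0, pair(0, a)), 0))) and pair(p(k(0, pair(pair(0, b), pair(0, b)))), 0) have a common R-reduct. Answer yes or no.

yes — NF(t₁) = pair(p(pair(0, b)), 0), NF(t₂) = pair(p(pair(0, b)), 0)

Reduce t₁ = pair(p(pair(k(k(pair(pair(0, a), p(0)), a), pair(pair(0, pair(0, 0)), 0)), b)), k(0, pair(pair(0, pair(0, a)), 0))):
1. pair(p(pair(k(k(pair(pair(0, a), p(0)), a), pair(pair(0, pair(0, 0)), 0)), b)), k(0, pair(pair(0, pair(0, a)), 0)))  →  pair(p(pair(k(0, pair(pair(0, pair(0, 0)), 0)), b)), k(0, pair(pair(0, pair(0, a)), 0)))   [R4 at 1.1.1.1]
2. pair(p(pair(k(0, pair(pair(0, pair(0, 0)), 0)), b)), k(0, pair(pair(0, pair(0, a)), 0)))  →  pair(p(pair(0, b)), k(0, pair(pair(0, pair(0, a)), 0)))   [R2 at 1.1.1]
3. pair(p(pair(0, b)), k(0, pair(pair(0, pair(0, a)), 0)))  →  pair(p(pair(0, b)), 0)   [R2 at 2]

Reduce t₂ = pair(p(k(0, pair(pair(0, b), pair(0, b)))), 0):
1. pair(p(k(0, pair(pair(0, b), pair(0, b)))), 0)  →  pair(p(pair(0, b)), 0)   [R2 at 1.1]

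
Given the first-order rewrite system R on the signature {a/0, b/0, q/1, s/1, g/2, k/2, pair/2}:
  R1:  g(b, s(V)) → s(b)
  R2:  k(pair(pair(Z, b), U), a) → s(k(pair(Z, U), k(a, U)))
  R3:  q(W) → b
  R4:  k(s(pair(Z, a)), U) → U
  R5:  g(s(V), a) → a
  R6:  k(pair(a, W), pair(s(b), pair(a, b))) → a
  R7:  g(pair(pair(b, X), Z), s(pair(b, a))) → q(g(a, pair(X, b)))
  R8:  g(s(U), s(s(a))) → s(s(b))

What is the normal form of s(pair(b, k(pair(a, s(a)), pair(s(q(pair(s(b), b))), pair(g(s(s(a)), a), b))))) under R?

s(pair(b, a))

1. s(pair(b, k(pair(a, s(a)), pair(s(q(pair(s(b), b))), pair(g(s(s(a)), a), b)))))  →  s(pair(b, k(pair(a, s(a)), pair(s(b), pair(g(s(s(a)), a), b)))))   [R3 at 1.2.2.1.1]
2. s(pair(b, k(pair(a, s(a)), pair(s(b), pair(g(s(s(a)), a), b)))))  →  s(pair(b, k(pair(a, s(a)), pair(s(b), pair(a, b)))))   [R5 at 1.2.2.2.1]
3. s(pair(b, k(pair(a, s(a)), pair(s(b), pair(a, b)))))  →  s(pair(b, a))   [R6 at 1.2]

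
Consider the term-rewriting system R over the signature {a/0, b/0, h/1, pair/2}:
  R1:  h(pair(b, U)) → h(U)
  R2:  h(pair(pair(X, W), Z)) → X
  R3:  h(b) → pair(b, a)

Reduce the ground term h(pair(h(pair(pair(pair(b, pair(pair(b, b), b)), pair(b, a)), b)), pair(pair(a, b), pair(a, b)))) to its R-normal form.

b

1. h(pair(h(pair(pair(pair(b, pair(pair(b, b), b)), pair(b, a)), b)), pair(pair(a, b), pair(a, b))))  →  h(pair(pair(b, pair(pair(b, b), b)), pair(pair(a, b), pair(a, b))))   [R2 at 1.1]
2. h(pair(pair(b, pair(pair(b, b), b)), pair(pair(a, b), pair(a, b))))  →  b   [R2 at ε]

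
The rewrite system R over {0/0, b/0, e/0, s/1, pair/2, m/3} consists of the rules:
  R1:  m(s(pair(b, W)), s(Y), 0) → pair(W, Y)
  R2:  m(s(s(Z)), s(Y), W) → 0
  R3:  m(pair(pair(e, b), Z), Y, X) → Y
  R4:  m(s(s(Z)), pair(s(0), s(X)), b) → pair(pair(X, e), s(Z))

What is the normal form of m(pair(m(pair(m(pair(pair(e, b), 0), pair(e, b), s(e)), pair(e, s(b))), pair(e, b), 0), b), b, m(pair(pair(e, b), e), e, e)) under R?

1. m(pair(m(pair(m(pair(pair(e, b), 0), pair(e, b), s(e)), pair(e, s(b))), pair(e, b), 0), b), b, m(pair(pair(e, b), e), e, e))  →  m(pair(m(pair(pair(e, b), pair(e, s(b))), pair(e, b), 0), b), b, m(pair(pair(e, b), e), e, e))   [R3 at 1.1.1.1]
2. m(pair(m(pair(pair(e, b), pair(e, s(b))), pair(e, b), 0), b), b, m(pair(pair(e, b), e), e, e))  →  m(pair(pair(e, b), b), b, m(pair(pair(e, b), e), e, e))   [R3 at 1.1]
3. m(pair(pair(e, b), b), b, m(pair(pair(e, b), e), e, e))  →  b   [R3 at ε]

b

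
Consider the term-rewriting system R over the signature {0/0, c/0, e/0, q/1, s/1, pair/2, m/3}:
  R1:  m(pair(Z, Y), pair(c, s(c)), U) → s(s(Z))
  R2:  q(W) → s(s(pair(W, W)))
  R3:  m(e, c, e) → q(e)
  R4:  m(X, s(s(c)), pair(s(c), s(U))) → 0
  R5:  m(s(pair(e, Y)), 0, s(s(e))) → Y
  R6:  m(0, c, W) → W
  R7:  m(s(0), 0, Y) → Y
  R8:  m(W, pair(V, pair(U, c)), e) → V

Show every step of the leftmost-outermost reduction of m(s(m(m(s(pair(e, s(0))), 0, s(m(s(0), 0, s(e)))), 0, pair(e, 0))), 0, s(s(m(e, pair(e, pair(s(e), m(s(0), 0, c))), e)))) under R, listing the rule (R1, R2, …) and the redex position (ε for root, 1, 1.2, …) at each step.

0

1. m(s(m(m(s(pair(e, s(0))), 0, s(m(s(0), 0, s(e)))), 0, pair(e, 0))), 0, s(s(m(e, pair(e, pair(s(e), m(s(0), 0, c))), e))))  →  m(s(m(m(s(pair(e, s(0))), 0, s(s(e))), 0, pair(e, 0))), 0, s(s(m(e, pair(e, pair(s(e), m(s(0), 0, c))), e))))   [R7 at 1.1.1.3.1]
2. m(s(m(m(s(pair(e, s(0))), 0, s(s(e))), 0, pair(e, 0))), 0, s(s(m(e, pair(e, pair(s(e), m(s(0), 0, c))), e))))  →  m(s(m(s(0), 0, pair(e, 0))), 0, s(s(m(e, pair(e, pair(s(e), m(s(0), 0, c))), e))))   [R5 at 1.1.1]
3. m(s(m(s(0), 0, pair(e, 0))), 0, s(s(m(e, pair(e, pair(s(e), m(s(0), 0, c))), e))))  →  m(s(pair(e, 0)), 0, s(s(m(e, pair(e, pair(s(e), m(s(0), 0, c))), e))))   [R7 at 1.1]
4. m(s(pair(e, 0)), 0, s(s(m(e, pair(e, pair(s(e), m(s(0), 0, c))), e))))  →  m(s(pair(e, 0)), 0, s(s(m(e, pair(e, pair(s(e), c)), e))))   [R7 at 3.1.1.2.2.2]
5. m(s(pair(e, 0)), 0, s(s(m(e, pair(e, pair(s(e), c)), e))))  →  m(s(pair(e, 0)), 0, s(s(e)))   [R8 at 3.1.1]
6. m(s(pair(e, 0)), 0, s(s(e)))  →  0   [R5 at ε]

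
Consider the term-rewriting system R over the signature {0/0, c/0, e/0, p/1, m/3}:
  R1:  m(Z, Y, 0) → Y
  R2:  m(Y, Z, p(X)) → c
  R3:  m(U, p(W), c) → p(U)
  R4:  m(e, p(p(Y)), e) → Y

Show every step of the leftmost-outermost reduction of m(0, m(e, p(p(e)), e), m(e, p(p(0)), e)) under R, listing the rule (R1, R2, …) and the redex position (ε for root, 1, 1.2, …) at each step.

e

1. m(0, m(e, p(p(e)), e), m(e, p(p(0)), e))  →  m(0, e, m(e, p(p(0)), e))   [R4 at 2]
2. m(0, e, m(e, p(p(0)), e))  →  m(0, e, 0)   [R4 at 3]
3. m(0, e, 0)  →  e   [R1 at ε]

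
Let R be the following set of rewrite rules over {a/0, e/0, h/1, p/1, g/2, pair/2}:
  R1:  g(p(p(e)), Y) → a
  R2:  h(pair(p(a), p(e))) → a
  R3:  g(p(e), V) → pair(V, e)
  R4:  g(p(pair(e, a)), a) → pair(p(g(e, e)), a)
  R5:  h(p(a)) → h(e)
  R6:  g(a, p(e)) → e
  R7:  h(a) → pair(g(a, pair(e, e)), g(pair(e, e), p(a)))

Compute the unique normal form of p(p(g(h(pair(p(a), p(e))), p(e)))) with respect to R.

1. p(p(g(h(pair(p(a), p(e))), p(e))))  →  p(p(g(a, p(e))))   [R2 at 1.1.1]
2. p(p(g(a, p(e))))  →  p(p(e))   [R6 at 1.1]

p(p(e))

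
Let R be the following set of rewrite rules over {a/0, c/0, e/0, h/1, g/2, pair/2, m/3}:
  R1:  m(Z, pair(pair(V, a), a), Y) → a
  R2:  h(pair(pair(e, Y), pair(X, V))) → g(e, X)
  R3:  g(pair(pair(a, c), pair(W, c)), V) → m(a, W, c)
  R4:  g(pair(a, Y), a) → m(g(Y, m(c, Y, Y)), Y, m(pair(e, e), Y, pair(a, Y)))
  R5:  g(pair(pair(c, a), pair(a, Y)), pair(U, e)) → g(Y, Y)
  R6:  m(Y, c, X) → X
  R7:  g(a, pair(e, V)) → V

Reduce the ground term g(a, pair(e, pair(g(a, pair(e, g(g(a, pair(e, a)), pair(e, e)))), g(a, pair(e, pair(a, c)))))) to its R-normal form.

pair(e, pair(a, c))

1. g(a, pair(e, pair(g(a, pair(e, g(g(a, pair(e, a)), pair(e, e)))), g(a, pair(e, pair(a, c))))))  →  pair(g(a, pair(e, g(g(a, pair(e, a)), pair(e, e)))), g(a, pair(e, pair(a, c))))   [R7 at ε]
2. pair(g(a, pair(e, g(g(a, pair(e, a)), pair(e, e)))), g(a, pair(e, pair(a, c))))  →  pair(g(g(a, pair(e, a)), pair(e, e)), g(a, pair(e, pair(a, c))))   [R7 at 1]
3. pair(g(g(a, pair(e, a)), pair(e, e)), g(a, pair(e, pair(a, c))))  →  pair(g(a, pair(e, e)), g(a, pair(e, pair(a, c))))   [R7 at 1.1]
4. pair(g(a, pair(e, e)), g(a, pair(e, pair(a, c))))  →  pair(e, g(a, pair(e, pair(a, c))))   [R7 at 1]
5. pair(e, g(a, pair(e, pair(a, c))))  →  pair(e, pair(a, c))   [R7 at 2]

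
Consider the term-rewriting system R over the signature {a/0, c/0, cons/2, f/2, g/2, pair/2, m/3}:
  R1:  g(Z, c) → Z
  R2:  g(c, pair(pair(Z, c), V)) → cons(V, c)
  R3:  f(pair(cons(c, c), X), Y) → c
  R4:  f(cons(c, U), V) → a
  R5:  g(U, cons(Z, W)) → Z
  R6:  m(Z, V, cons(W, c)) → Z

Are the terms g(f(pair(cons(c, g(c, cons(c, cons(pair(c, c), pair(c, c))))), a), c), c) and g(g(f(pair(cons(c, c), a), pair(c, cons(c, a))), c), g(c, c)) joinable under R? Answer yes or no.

Reduce t₁ = g(f(pair(cons(c, g(c, cons(c, cons(pair(c, c), pair(c, c))))), a), c), c):
1. g(f(pair(cons(c, g(c, cons(c, cons(pair(c, c), pair(c, c))))), a), c), c)  →  f(pair(cons(c, g(c, cons(c, cons(pair(c, c), pair(c, c))))), a), c)   [R1 at ε]
2. f(pair(cons(c, g(c, cons(c, cons(pair(c, c), pair(c, c))))), a), c)  →  f(pair(cons(c, c), a), c)   [R5 at 1.1.2]
3. f(pair(cons(c, c), a), c)  →  c   [R3 at ε]

Reduce t₂ = g(g(f(pair(cons(c, c), a), pair(c, cons(c, a))), c), g(c, c)):
1. g(g(f(pair(cons(c, c), a), pair(c, cons(c, a))), c), g(c, c))  →  g(f(pair(cons(c, c), a), pair(c, cons(c, a))), g(c, c))   [R1 at 1]
2. g(f(pair(cons(c, c), a), pair(c, cons(c, a))), g(c, c))  →  g(c, g(c, c))   [R3 at 1]
3. g(c, g(c, c))  →  g(c, c)   [R1 at 2]
4. g(c, c)  →  c   [R1 at ε]

yes — NF(t₁) = c, NF(t₂) = c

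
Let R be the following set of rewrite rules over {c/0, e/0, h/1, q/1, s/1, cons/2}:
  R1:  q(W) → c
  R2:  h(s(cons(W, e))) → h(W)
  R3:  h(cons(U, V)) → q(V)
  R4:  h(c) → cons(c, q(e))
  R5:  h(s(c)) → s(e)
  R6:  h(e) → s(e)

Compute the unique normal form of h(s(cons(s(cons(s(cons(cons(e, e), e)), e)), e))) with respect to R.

c

1. h(s(cons(s(cons(s(cons(cons(e, e), e)), e)), e)))  →  h(s(cons(s(cons(cons(e, e), e)), e)))   [R2 at ε]
2. h(s(cons(s(cons(cons(e, e), e)), e)))  →  h(s(cons(cons(e, e), e)))   [R2 at ε]
3. h(s(cons(cons(e, e), e)))  →  h(cons(e, e))   [R2 at ε]
4. h(cons(e, e))  →  q(e)   [R3 at ε]
5. q(e)  →  c   [R1 at ε]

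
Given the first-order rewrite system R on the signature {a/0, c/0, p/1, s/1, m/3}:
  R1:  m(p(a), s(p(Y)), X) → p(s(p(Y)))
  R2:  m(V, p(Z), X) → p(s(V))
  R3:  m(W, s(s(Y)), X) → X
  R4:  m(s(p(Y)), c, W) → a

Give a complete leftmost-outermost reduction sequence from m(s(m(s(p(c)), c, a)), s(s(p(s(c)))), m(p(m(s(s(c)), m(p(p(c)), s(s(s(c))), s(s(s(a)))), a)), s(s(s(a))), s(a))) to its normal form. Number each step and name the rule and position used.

1. m(s(m(s(p(c)), c, a)), s(s(p(s(c)))), m(p(m(s(s(c)), m(p(p(c)), s(s(s(c))), s(s(s(a)))), a)), s(s(s(a))), s(a)))  →  m(p(m(s(s(c)), m(p(p(c)), s(s(s(c))), s(s(s(a)))), a)), s(s(s(a))), s(a))   [R3 at ε]
2. m(p(m(s(s(c)), m(p(p(c)), s(s(s(c))), s(s(s(a)))), a)), s(s(s(a))), s(a))  →  s(a)   [R3 at ε]

s(a)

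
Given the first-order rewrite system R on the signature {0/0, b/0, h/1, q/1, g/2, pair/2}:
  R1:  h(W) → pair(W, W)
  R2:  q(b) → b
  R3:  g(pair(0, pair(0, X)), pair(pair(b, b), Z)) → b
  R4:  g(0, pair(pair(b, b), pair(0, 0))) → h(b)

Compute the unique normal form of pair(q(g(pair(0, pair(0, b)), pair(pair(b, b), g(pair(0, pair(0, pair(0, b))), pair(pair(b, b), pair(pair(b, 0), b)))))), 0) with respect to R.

pair(b, 0)

1. pair(q(g(pair(0, pair(0, b)), pair(pair(b, b), g(pair(0, pair(0, pair(0, b))), pair(pair(b, b), pair(pair(b, 0), b)))))), 0)  →  pair(q(b), 0)   [R3 at 1.1]
2. pair(q(b), 0)  →  pair(b, 0)   [R2 at 1]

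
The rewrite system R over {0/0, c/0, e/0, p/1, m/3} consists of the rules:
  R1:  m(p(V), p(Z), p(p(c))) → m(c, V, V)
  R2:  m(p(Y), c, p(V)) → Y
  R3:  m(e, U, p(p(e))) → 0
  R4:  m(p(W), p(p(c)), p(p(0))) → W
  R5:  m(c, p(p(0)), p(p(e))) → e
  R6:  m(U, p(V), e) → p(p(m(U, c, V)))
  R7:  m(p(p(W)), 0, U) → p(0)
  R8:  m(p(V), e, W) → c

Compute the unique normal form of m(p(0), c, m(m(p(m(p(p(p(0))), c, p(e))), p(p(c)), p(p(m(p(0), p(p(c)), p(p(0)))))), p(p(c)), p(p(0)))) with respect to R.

0

1. m(p(0), c, m(m(p(m(p(p(p(0))), c, p(e))), p(p(c)), p(p(m(p(0), p(p(c)), p(p(0)))))), p(p(c)), p(p(0))))  →  m(p(0), c, m(m(p(p(p(0))), p(p(c)), p(p(m(p(0), p(p(c)), p(p(0)))))), p(p(c)), p(p(0))))   [R2 at 3.1.1.1]
2. m(p(0), c, m(m(p(p(p(0))), p(p(c)), p(p(m(p(0), p(p(c)), p(p(0)))))), p(p(c)), p(p(0))))  →  m(p(0), c, m(m(p(p(p(0))), p(p(c)), p(p(0))), p(p(c)), p(p(0))))   [R4 at 3.1.3.1.1]
3. m(p(0), c, m(m(p(p(p(0))), p(p(c)), p(p(0))), p(p(c)), p(p(0))))  →  m(p(0), c, m(p(p(0)), p(p(c)), p(p(0))))   [R4 at 3.1]
4. m(p(0), c, m(p(p(0)), p(p(c)), p(p(0))))  →  m(p(0), c, p(0))   [R4 at 3]
5. m(p(0), c, p(0))  →  0   [R2 at ε]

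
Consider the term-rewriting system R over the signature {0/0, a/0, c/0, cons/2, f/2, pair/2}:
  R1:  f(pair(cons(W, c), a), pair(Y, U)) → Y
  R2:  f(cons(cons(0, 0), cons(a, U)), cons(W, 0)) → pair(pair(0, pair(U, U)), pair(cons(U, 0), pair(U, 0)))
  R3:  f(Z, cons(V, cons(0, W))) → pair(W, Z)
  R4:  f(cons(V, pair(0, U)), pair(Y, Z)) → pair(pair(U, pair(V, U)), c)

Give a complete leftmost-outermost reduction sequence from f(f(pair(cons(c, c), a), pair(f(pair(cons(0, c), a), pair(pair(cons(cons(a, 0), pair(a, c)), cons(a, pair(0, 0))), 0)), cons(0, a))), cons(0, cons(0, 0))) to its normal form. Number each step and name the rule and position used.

pair(0, pair(cons(cons(a, 0), pair(a, c)), cons(a, pair(0, 0))))

1. f(f(pair(cons(c, c), a), pair(f(pair(cons(0, c), a), pair(pair(cons(cons(a, 0), pair(a, c)), cons(a, pair(0, 0))), 0)), cons(0, a))), cons(0, cons(0, 0)))  →  pair(0, f(pair(cons(c, c), a), pair(f(pair(cons(0, c), a), pair(pair(cons(cons(a, 0), pair(a, c)), cons(a, pair(0, 0))), 0)), cons(0, a))))   [R3 at ε]
2. pair(0, f(pair(cons(c, c), a), pair(f(pair(cons(0, c), a), pair(pair(cons(cons(a, 0), pair(a, c)), cons(a, pair(0, 0))), 0)), cons(0, a))))  →  pair(0, f(pair(cons(0, c), a), pair(pair(cons(cons(a, 0), pair(a, c)), cons(a, pair(0, 0))), 0)))   [R1 at 2]
3. pair(0, f(pair(cons(0, c), a), pair(pair(cons(cons(a, 0), pair(a, c)), cons(a, pair(0, 0))), 0)))  →  pair(0, pair(cons(cons(a, 0), pair(a, c)), cons(a, pair(0, 0))))   [R1 at 2]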